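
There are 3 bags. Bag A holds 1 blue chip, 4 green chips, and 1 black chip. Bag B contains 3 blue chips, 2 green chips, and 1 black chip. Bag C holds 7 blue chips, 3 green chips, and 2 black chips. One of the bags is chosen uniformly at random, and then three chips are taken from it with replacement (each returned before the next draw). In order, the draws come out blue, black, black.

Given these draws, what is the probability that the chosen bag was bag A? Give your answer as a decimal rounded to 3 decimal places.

For each hypothesis, P(data | H) works out to: P(data | bag A) = (1/6)(1/6)(1/6) = 0.0046296; P(data | bag B) = (3/6)(1/6)(1/6) = 0.013889; P(data | bag C) = (7/12)(2/12)(2/12) = 0.016204.
The prior-weighted likelihoods are 1/3 · 0.0046296 = 0.0015432, 1/3 · 0.013889 = 0.0046296, 1/3 · 0.016204 = 0.0054012; with total 0.011574.
Hence P(bag A | data) = (0.0015432) / (0.011574) = 0.13333.

0.133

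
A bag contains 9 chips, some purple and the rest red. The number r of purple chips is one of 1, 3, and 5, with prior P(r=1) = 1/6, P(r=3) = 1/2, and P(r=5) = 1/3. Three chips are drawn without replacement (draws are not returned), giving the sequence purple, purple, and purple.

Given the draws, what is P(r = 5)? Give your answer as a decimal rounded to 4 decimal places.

Under each hypothesis, the probability of the observed sequence is: P(data | r = 1) = (1/9)(0/8) = 0; P(data | r = 3) = (3/9)(2/8)(1/7) = 1/84; P(data | r = 5) = (5/9)(4/8)(3/7) = 5/42.
The prior-weighted likelihoods are 1/6 · 0 = 0, 1/2 · 1/84 = 1/168, 1/3 · 5/42 = 5/126; these sum to 23/504.
Therefore the posterior P(r = 5 | data) = (5/126) / (23/504) = 20/23.

0.8696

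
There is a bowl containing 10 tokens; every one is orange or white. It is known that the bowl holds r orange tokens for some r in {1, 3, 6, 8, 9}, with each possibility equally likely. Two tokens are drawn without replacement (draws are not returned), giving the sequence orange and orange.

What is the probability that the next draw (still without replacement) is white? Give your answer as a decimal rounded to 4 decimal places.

The likelihood of the observed sequence under each hypothesis: P(data | r = 1) = (1/10)(0/9) = 0; P(data | r = 3) = (3/10)(2/9) = 1/15; P(data | r = 6) = (6/10)(5/9) = 1/3; P(data | r = 8) = (8/10)(7/9) = 28/45; P(data | r = 9) = (9/10)(8/9) = 4/5.
The prior-weighted likelihoods are 1/5 · 0 = 0, 1/5 · 1/15 = 1/75, 1/5 · 1/3 = 1/15, 1/5 · 28/45 = 28/225, 1/5 · 4/5 = 4/25; summing to 82/225.
Normalising, the posterior is P(r = 1 | data) = 0, P(r = 3 | data) = 3/82, P(r = 6 | data) = 15/82, P(r = 8 | data) = 14/41, P(r = 9 | data) = 18/41.
Averaging over the posterior, P(white next | data) = (7/8)(3/82) + (1/2)(15/82) + (1/4)(14/41) + (1/8)(18/41) = 173/656.

0.2637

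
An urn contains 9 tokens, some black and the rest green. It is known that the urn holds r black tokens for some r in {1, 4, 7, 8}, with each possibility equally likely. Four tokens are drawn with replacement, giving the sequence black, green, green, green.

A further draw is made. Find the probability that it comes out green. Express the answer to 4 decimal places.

0.6935

Compute the likelihood of the observed sequence for each case: P(data | r = 1) = (1/9)(8/9)(8/9)(8/9) = 0.078037; P(data | r = 4) = (4/9)(5/9)(5/9)(5/9) = 0.076208; P(data | r = 7) = (7/9)(2/9)(2/9)(2/9) = 0.0085353; P(data | r = 8) = (8/9)(1/9)(1/9)(1/9) = 0.0012193.
Multiplying each by its prior: 1/4 · 0.078037 = 0.019509, 1/4 · 0.076208 = 0.019052, 1/4 · 0.0085353 = 0.0021338, 1/4 · 0.0012193 = 0.00030483; with total 0.041.
Dividing through by the total gives posterior P(r = 1 | data) = 0.47584, P(r = 4 | data) = 0.46468, P(r = 7 | data) = 0.052045, P(r = 8 | data) = 0.0074349.
Averaging over the posterior, P(green next | data) = (8/9)(0.47584) + (5/9)(0.46468) + (2/9)(0.052045) + (1/9)(0.0074349) = 0.69352.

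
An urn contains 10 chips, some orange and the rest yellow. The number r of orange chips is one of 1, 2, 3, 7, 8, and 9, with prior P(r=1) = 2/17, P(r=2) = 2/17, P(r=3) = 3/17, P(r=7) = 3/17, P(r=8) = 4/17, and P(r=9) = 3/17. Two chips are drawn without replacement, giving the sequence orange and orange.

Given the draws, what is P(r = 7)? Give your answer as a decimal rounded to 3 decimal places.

0.214

The likelihood of the observed sequence under each hypothesis: P(data | r = 1) = (1/10)(0/9) = 0; P(data | r = 2) = (2/10)(1/9) = 1/45; P(data | r = 3) = (3/10)(2/9) = 1/15; P(data | r = 7) = (7/10)(6/9) = 7/15; P(data | r = 8) = (8/10)(7/9) = 28/45; P(data | r = 9) = (9/10)(8/9) = 4/5.
Multiplying each by its prior: 2/17 · 0 = 0, 2/17 · 1/45 = 2/765, 3/17 · 1/15 = 1/85, 3/17 · 7/15 = 7/85, 4/17 · 28/45 = 112/765, 3/17 · 4/5 = 12/85; with total 98/255.
Therefore the posterior P(r = 7 | data) = (7/85) / (98/255) = 3/14.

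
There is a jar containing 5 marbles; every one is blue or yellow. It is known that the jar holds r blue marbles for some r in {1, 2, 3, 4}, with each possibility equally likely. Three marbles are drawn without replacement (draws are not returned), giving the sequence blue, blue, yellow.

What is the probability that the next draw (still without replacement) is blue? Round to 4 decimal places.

The likelihood of the observed sequence under each hypothesis: P(data | r = 1) = (1/5)(0/4) = 0; P(data | r = 2) = (2/5)(1/4)(3/3) = 1/10; P(data | r = 3) = (3/5)(2/4)(2/3) = 1/5; P(data | r = 4) = (4/5)(3/4)(1/3) = 1/5.
The prior-weighted likelihoods are 1/4 · 0 = 0, 1/4 · 1/10 = 1/40, 1/4 · 1/5 = 1/20, 1/4 · 1/5 = 1/20; summing to 1/8.
The posterior is then P(r = 1 | data) = 0, P(r = 2 | data) = 1/5, P(r = 3 | data) = 2/5, P(r = 4 | data) = 2/5.
So P(blue next | data) = Σ P(blue next | H) P(H | data) = (0)(1/5) + (1/2)(2/5) + (1)(2/5) = 3/5.

0.6000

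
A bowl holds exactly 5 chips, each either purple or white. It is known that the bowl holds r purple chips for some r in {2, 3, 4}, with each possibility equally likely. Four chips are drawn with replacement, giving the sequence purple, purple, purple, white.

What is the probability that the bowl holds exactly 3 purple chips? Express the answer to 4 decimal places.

0.3803

For each hypothesis, P(data | H) works out to: P(data | r = 2) = (2/5)(2/5)(2/5)(3/5) = 0.0384; P(data | r = 3) = (3/5)(3/5)(3/5)(2/5) = 0.0864; P(data | r = 4) = (4/5)(4/5)(4/5)(1/5) = 0.1024.
Weighting by the prior gives 1/3 · 0.0384 = 0.0128, 1/3 · 0.0864 = 0.0288, 1/3 · 0.1024 = 0.034133; summing to 0.075733.
Hence P(r = 3 | data) = (0.0288) / (0.075733) = 0.38028.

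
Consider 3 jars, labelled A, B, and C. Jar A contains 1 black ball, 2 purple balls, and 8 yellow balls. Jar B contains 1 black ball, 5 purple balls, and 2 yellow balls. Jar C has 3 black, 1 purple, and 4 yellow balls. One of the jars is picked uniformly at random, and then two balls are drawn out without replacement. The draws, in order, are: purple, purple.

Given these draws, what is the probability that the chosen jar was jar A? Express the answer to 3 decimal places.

Compute the likelihood of the observed sequence for each case: P(data | jar A) = (2/11)(1/10) = 0.018182; P(data | jar B) = (5/8)(4/7) = 0.35714; P(data | jar C) = (1/8)(0/7) = 0.
Multiplying each by its prior: 1/3 · 0.018182 = 0.0060606, 1/3 · 0.35714 = 0.11905, 1/3 · 0 = 0; with total 0.12511.
Therefore the posterior P(jar A | data) = (0.0060606) / (0.12511) = 0.048443.

0.048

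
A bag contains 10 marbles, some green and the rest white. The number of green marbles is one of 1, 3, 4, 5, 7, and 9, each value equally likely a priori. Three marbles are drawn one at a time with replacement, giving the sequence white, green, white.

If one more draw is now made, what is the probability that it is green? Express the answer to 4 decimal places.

0.3946

Compute the likelihood of the observed sequence for each case: P(data | r = 1) = (9/10)(1/10)(9/10) = 0.081; P(data | r = 3) = (7/10)(3/10)(7/10) = 0.147; P(data | r = 4) = (6/10)(4/10)(6/10) = 0.144; P(data | r = 5) = (5/10)(5/10)(5/10) = 0.125; P(data | r = 7) = (3/10)(7/10)(3/10) = 0.063; P(data | r = 9) = (1/10)(9/10)(1/10) = 0.009.
The prior-weighted likelihoods are 1/6 · 0.081 = 0.0135, 1/6 · 0.147 = 0.0245, 1/6 · 0.144 = 0.024, 1/6 · 0.125 = 0.020833, 1/6 · 0.063 = 0.0105, 1/6 · 0.009 = 0.0015; these sum to 0.094833.
The posterior is then P(r = 1 | data) = 0.14236, P(r = 3 | data) = 0.25835, P(r = 4 | data) = 0.25308, P(r = 5 | data) = 0.21968, P(r = 7 | data) = 0.11072, P(r = 9 | data) = 0.015817.
The predictive probability is P(green next | data) = (1/10)(0.14236) + (3/10)(0.25835) + (2/5)(0.25308) + (1/2)(0.21968) + (7/10)(0.11072) + (9/10)(0.015817) = 0.39455.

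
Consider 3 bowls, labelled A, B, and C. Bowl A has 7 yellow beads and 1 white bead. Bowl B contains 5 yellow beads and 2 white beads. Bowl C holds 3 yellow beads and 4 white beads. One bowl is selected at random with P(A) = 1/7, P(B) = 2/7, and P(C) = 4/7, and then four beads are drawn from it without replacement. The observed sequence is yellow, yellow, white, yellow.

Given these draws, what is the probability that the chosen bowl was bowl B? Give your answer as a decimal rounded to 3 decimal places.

0.544

Under each hypothesis, the probability of the observed sequence is: P(data | bowl A) = (7/8)(6/7)(1/6)(5/5) = 1/8; P(data | bowl B) = (5/7)(4/6)(2/5)(3/4) = 1/7; P(data | bowl C) = (3/7)(2/6)(4/5)(1/4) = 1/35.
Weighting by the prior gives 1/7 · 1/8 = 1/56, 2/7 · 1/7 = 2/49, 4/7 · 1/35 = 4/245; summing to 3/40.
So P(bowl B | data) = (2/49) / (3/40) = 80/147.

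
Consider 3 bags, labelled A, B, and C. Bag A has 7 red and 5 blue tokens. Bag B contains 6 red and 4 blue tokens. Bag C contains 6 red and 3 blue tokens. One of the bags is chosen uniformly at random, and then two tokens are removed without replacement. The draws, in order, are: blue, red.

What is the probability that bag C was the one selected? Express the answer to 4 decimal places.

0.3198

The likelihood of the observed sequence under each hypothesis: P(data | bag A) = (5/12)(7/11) = 35/132; P(data | bag B) = (4/10)(6/9) = 4/15; P(data | bag C) = (3/9)(6/8) = 1/4.
Weighting by the prior gives 1/3 · 35/132 = 35/396, 1/3 · 4/15 = 4/45, 1/3 · 1/4 = 1/12; with total 43/165.
So P(bag C | data) = (1/12) / (43/165) = 55/172.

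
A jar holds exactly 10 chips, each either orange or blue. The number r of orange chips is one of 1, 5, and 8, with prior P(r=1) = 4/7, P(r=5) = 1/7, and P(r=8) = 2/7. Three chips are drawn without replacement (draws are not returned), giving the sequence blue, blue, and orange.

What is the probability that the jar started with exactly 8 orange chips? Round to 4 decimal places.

0.0762

Compute the likelihood of the observed sequence for each case: P(data | r = 1) = (9/10)(8/9)(1/8) = 1/10; P(data | r = 5) = (5/10)(4/9)(5/8) = 5/36; P(data | r = 8) = (2/10)(1/9)(8/8) = 1/45.
Weighting by the prior gives 4/7 · 1/10 = 2/35, 1/7 · 5/36 = 5/252, 2/7 · 1/45 = 2/315; with total 1/12.
So P(r = 8 | data) = (2/315) / (1/12) = 8/105.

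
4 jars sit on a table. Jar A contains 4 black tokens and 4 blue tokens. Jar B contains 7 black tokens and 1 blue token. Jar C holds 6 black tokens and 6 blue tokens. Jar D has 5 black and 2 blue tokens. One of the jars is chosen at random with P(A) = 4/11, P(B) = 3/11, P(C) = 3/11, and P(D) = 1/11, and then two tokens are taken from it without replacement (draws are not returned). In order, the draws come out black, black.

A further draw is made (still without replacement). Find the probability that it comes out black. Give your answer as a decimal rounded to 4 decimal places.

0.6375

The likelihood of the observed sequence under each hypothesis: P(data | jar A) = (4/8)(3/7) = 0.21429; P(data | jar B) = (7/8)(6/7) = 0.75; P(data | jar C) = (6/12)(5/11) = 0.22727; P(data | jar D) = (5/7)(4/6) = 0.47619.
Weighting by the prior gives 4/11 · 0.21429 = 0.077922, 3/11 · 0.75 = 0.20455, 3/11 · 0.22727 = 0.061983, 1/11 · 0.47619 = 0.04329; with total 0.38774.
The posterior is then P(jar A | data) = 0.20096, P(jar B | data) = 0.52753, P(jar C | data) = 0.15986, P(jar D | data) = 0.11165.
The predictive probability is P(black next | data) = (1/3)(0.20096) + (5/6)(0.52753) + (2/5)(0.15986) + (3/5)(0.11165) = 0.63753.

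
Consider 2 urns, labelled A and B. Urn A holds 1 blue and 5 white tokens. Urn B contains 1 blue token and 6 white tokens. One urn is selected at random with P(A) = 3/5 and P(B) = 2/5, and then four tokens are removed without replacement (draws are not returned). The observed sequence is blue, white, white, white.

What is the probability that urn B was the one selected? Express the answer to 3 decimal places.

For each hypothesis, P(data | H) works out to: P(data | urn A) = (1/6)(5/5)(4/4)(3/3) = 1/6; P(data | urn B) = (1/7)(6/6)(5/5)(4/4) = 1/7.
Weighting by the prior gives 3/5 · 1/6 = 1/10, 2/5 · 1/7 = 2/35; these sum to 11/70.
By Bayes' rule, P(urn B | data) = (2/35) / (11/70) = 4/11.

0.364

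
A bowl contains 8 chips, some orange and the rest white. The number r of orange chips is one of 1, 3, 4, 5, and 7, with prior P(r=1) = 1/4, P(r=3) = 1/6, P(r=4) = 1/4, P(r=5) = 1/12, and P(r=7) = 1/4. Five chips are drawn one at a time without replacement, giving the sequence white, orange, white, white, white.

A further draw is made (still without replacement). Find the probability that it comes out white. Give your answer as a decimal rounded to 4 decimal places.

0.7823

Under each hypothesis, the probability of the observed sequence is: P(data | r = 1) = (7/8)(1/7)(6/6)(5/5)(4/4) = 1/8; P(data | r = 3) = (5/8)(3/7)(4/6)(3/5)(2/4) = 3/56; P(data | r = 4) = (4/8)(4/7)(3/6)(2/5)(1/4) = 1/70; P(data | r = 5) = (3/8)(5/7)(2/6)(1/5)(0/4) = 0; P(data | r = 7) = (1/8)(7/7)(0/6) = 0.
Multiplying each by its prior: 1/4 · 1/8 = 1/32, 1/6 · 3/56 = 1/112, 1/4 · 1/70 = 1/280, 1/12 · 0 = 0, 1/4 · 0 = 0; with total 7/160.
Dividing through by the total gives posterior P(r = 1 | data) = 5/7, P(r = 3 | data) = 10/49, P(r = 4 | data) = 4/49, P(r = 5 | data) = 0, P(r = 7 | data) = 0.
Averaging over the posterior, P(white next | data) = (1)(5/7) + (1/3)(10/49) + (0)(4/49) = 115/147.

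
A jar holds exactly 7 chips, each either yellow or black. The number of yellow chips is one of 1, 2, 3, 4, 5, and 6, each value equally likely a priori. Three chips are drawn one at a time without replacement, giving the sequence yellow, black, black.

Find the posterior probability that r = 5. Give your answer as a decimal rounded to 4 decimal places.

0.0714

For each hypothesis, P(data | H) works out to: P(data | r = 1) = (1/7)(6/6)(5/5) = 1/7; P(data | r = 2) = (2/7)(5/6)(4/5) = 4/21; P(data | r = 3) = (3/7)(4/6)(3/5) = 6/35; P(data | r = 4) = (4/7)(3/6)(2/5) = 4/35; P(data | r = 5) = (5/7)(2/6)(1/5) = 1/21; P(data | r = 6) = (6/7)(1/6)(0/5) = 0.
The prior-weighted likelihoods are 1/6 · 1/7 = 1/42, 1/6 · 4/21 = 2/63, 1/6 · 6/35 = 1/35, 1/6 · 4/35 = 2/105, 1/6 · 1/21 = 1/126, 1/6 · 0 = 0; with total 1/9.
Hence P(r = 5 | data) = (1/126) / (1/9) = 1/14.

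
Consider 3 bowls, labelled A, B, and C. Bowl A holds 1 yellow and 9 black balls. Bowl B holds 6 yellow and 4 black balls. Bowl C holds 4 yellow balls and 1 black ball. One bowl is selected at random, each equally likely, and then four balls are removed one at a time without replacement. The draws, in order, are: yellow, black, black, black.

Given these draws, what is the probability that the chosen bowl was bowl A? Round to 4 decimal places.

For each hypothesis, P(data | H) works out to: P(data | bowl A) = (1/10)(9/9)(8/8)(7/7) = 1/10; P(data | bowl B) = (6/10)(4/9)(3/8)(2/7) = 1/35; P(data | bowl C) = (4/5)(1/4)(0/3) = 0.
The prior-weighted likelihoods are 1/3 · 1/10 = 1/30, 1/3 · 1/35 = 1/105, 1/3 · 0 = 0; summing to 3/70.
So P(bowl A | data) = (1/30) / (3/70) = 7/9.

0.7778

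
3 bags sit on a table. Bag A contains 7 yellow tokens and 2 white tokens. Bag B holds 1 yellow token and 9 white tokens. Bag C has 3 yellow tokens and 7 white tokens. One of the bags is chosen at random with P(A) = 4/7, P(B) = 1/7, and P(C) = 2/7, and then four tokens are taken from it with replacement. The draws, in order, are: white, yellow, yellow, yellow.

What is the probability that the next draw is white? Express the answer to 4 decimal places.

0.2631

Compute the likelihood of the observed sequence for each case: P(data | bag A) = (2/9)(7/9)(7/9)(7/9) = 0.10456; P(data | bag B) = (9/10)(1/10)(1/10)(1/10) = 0.0009; P(data | bag C) = (7/10)(3/10)(3/10)(3/10) = 0.0189.
The prior-weighted likelihoods are 4/7 · 0.10456 = 0.059747, 1/7 · 0.0009 = 0.00012857, 2/7 · 0.0189 = 0.0054; these sum to 0.065276.
Dividing through by the total gives posterior P(bag A | data) = 0.9153, P(bag B | data) = 0.0019697, P(bag C | data) = 0.082726.
So P(white next | data) = Σ P(white next | H) P(H | data) = (2/9)(0.9153) + (9/10)(0.0019697) + (7/10)(0.082726) = 0.26308.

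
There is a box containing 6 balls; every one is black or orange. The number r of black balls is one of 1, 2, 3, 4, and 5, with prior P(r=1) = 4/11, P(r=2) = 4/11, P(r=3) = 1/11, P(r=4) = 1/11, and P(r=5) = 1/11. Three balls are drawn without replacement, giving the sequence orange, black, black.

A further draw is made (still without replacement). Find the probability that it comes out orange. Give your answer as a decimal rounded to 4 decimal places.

0.5532

Compute the likelihood of the observed sequence for each case: P(data | r = 1) = (5/6)(1/5)(0/4) = 0; P(data | r = 2) = (4/6)(2/5)(1/4) = 1/15; P(data | r = 3) = (3/6)(3/5)(2/4) = 3/20; P(data | r = 4) = (2/6)(4/5)(3/4) = 1/5; P(data | r = 5) = (1/6)(5/5)(4/4) = 1/6.
Multiplying each by its prior: 4/11 · 0 = 0, 4/11 · 1/15 = 4/165, 1/11 · 3/20 = 3/220, 1/11 · 1/5 = 1/55, 1/11 · 1/6 = 1/66; these sum to 47/660.
The posterior is then P(r = 1 | data) = 0, P(r = 2 | data) = 16/47, P(r = 3 | data) = 9/47, P(r = 4 | data) = 12/47, P(r = 5 | data) = 10/47.
The predictive probability is P(orange next | data) = (1)(16/47) + (2/3)(9/47) + (1/3)(12/47) + (0)(10/47) = 26/47.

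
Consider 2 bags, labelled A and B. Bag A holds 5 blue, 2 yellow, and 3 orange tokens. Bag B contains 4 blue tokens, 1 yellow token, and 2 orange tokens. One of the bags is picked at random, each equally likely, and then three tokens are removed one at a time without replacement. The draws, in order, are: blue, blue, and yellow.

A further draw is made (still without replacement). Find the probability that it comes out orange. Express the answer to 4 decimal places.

Compute the likelihood of the observed sequence for each case: P(data | bag A) = (5/10)(4/9)(2/8) = 0.055556; P(data | bag B) = (4/7)(3/6)(1/5) = 0.057143.
Multiplying each by its prior: 1/2 · 0.055556 = 0.027778, 1/2 · 0.057143 = 0.028571; summing to 0.056349.
Dividing through by the total gives posterior P(bag A | data) = 0.49296, P(bag B | data) = 0.50704.
The predictive probability is P(orange next | data) = (3/7)(0.49296) + (1/2)(0.50704) = 0.46479.

0.4648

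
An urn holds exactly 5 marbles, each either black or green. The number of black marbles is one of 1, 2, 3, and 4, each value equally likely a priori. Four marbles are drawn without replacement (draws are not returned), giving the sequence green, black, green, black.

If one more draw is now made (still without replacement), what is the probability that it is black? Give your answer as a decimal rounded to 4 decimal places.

0.5000

For each hypothesis, P(data | H) works out to: P(data | r = 1) = (4/5)(1/4)(3/3)(0/2) = 0; P(data | r = 2) = (3/5)(2/4)(2/3)(1/2) = 1/10; P(data | r = 3) = (2/5)(3/4)(1/3)(2/2) = 1/10; P(data | r = 4) = (1/5)(4/4)(0/3) = 0.
The prior-weighted likelihoods are 1/4 · 0 = 0, 1/4 · 1/10 = 1/40, 1/4 · 1/10 = 1/40, 1/4 · 0 = 0; summing to 1/20.
Normalising, the posterior is P(r = 1 | data) = 0, P(r = 2 | data) = 1/2, P(r = 3 | data) = 1/2, P(r = 4 | data) = 0.
Averaging over the posterior, P(black next | data) = (0)(1/2) + (1)(1/2) = 1/2.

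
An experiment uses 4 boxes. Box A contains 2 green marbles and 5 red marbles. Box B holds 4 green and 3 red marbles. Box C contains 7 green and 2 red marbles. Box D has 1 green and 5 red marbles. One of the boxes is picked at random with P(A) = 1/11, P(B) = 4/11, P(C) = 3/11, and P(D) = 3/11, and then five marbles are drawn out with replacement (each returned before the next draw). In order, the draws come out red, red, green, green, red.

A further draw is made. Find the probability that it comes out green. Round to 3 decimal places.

For each hypothesis, P(data | H) works out to: P(data | box A) = (5/7)(5/7)(2/7)(2/7)(5/7) = 0.02975; P(data | box B) = (3/7)(3/7)(4/7)(4/7)(3/7) = 0.025704; P(data | box C) = (2/9)(2/9)(7/9)(7/9)(2/9) = 0.0066386; P(data | box D) = (5/6)(5/6)(1/6)(1/6)(5/6) = 0.016075.
Weighting by the prior gives 1/11 · 0.02975 = 0.0027045, 4/11 · 0.025704 = 0.0093468, 3/11 · 0.0066386 = 0.0018105, 3/11 · 0.016075 = 0.0043841; these sum to 0.018246.
Dividing through by the total gives posterior P(box A | data) = 0.14823, P(box B | data) = 0.51227, P(box C | data) = 0.099229, P(box D | data) = 0.24028.
Averaging over the posterior, P(green next | data) = (2/7)(0.14823) + (4/7)(0.51227) + (7/9)(0.099229) + (1/6)(0.24028) = 0.4523.

0.452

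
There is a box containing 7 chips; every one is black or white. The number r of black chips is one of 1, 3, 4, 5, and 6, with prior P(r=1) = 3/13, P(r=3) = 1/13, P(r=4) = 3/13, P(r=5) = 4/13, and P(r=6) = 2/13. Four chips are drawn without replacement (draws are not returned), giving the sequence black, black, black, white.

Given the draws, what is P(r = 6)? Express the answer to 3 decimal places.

Under each hypothesis, the probability of the observed sequence is: P(data | r = 1) = (1/7)(0/6) = 0; P(data | r = 3) = (3/7)(2/6)(1/5)(4/4) = 1/35; P(data | r = 4) = (4/7)(3/6)(2/5)(3/4) = 3/35; P(data | r = 5) = (5/7)(4/6)(3/5)(2/4) = 1/7; P(data | r = 6) = (6/7)(5/6)(4/5)(1/4) = 1/7.
The prior-weighted likelihoods are 3/13 · 0 = 0, 1/13 · 1/35 = 1/455, 3/13 · 3/35 = 9/455, 4/13 · 1/7 = 4/91, 2/13 · 1/7 = 2/91; these sum to 8/91.
So P(r = 6 | data) = (2/91) / (8/91) = 1/4.

0.250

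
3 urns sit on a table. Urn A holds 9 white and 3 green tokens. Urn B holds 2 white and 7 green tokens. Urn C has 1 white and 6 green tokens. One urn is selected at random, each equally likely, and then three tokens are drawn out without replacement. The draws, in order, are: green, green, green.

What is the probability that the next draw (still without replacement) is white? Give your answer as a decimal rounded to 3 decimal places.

Under each hypothesis, the probability of the observed sequence is: P(data | urn A) = (3/12)(2/11)(1/10) = 0.0045455; P(data | urn B) = (7/9)(6/8)(5/7) = 0.41667; P(data | urn C) = (6/7)(5/6)(4/5) = 0.57143.
Multiplying each by its prior: 1/3 · 0.0045455 = 0.0015152, 1/3 · 0.41667 = 0.13889, 1/3 · 0.57143 = 0.19048; these sum to 0.33088.
The posterior is then P(urn A | data) = 0.0045792, P(urn B | data) = 0.41976, P(urn C | data) = 0.57567.
The predictive probability is P(white next | data) = (1)(0.0045792) + (1/3)(0.41976) + (1/4)(0.57567) = 0.28841.

0.288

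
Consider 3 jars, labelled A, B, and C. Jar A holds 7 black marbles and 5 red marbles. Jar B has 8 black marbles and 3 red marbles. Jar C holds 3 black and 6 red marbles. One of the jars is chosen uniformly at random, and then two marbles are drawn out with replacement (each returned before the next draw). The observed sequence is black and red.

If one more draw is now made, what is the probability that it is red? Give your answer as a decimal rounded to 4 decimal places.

0.4574

For each hypothesis, P(data | H) works out to: P(data | jar A) = (7/12)(5/12) = 0.24306; P(data | jar B) = (8/11)(3/11) = 0.19835; P(data | jar C) = (3/9)(6/9) = 0.22222.
Weighting by the prior gives 1/3 · 0.24306 = 0.081019, 1/3 · 0.19835 = 0.066116, 1/3 · 0.22222 = 0.074074; with total 0.22121.
Dividing through by the total gives posterior P(jar A | data) = 0.36625, P(jar B | data) = 0.29888, P(jar C | data) = 0.33486.
So P(red next | data) = Σ P(red next | H) P(H | data) = (5/12)(0.36625) + (3/11)(0.29888) + (2/3)(0.33486) = 0.45736.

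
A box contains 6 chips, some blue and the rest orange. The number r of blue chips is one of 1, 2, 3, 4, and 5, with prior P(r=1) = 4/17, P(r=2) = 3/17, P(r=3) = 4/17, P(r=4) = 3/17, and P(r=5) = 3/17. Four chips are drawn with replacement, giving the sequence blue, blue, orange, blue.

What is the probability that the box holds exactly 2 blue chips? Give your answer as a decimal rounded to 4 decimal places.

Under each hypothesis, the probability of the observed sequence is: P(data | r = 1) = (1/6)(1/6)(5/6)(1/6) = 0.003858; P(data | r = 2) = (2/6)(2/6)(4/6)(2/6) = 0.024691; P(data | r = 3) = (3/6)(3/6)(3/6)(3/6) = 0.0625; P(data | r = 4) = (4/6)(4/6)(2/6)(4/6) = 0.098765; P(data | r = 5) = (5/6)(5/6)(1/6)(5/6) = 0.096451.
Weighting by the prior gives 4/17 · 0.003858 = 0.00090777, 3/17 · 0.024691 = 0.0043573, 4/17 · 0.0625 = 0.014706, 3/17 · 0.098765 = 0.017429, 3/17 · 0.096451 = 0.017021; with total 0.054421.
So P(r = 2 | data) = (0.0043573) / (0.054421) = 0.080067.

0.0801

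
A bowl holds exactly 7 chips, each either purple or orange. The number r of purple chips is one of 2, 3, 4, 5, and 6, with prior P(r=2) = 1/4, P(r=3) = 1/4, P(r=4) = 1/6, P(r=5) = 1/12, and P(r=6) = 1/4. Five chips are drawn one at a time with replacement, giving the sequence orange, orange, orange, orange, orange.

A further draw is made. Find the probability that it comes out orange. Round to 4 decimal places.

For each hypothesis, P(data | H) works out to: P(data | r = 2) = (5/7)(5/7)(5/7)(5/7)(5/7) = 0.18593; P(data | r = 3) = (4/7)(4/7)(4/7)(4/7)(4/7) = 0.060927; P(data | r = 4) = (3/7)(3/7)(3/7)(3/7)(3/7) = 0.014458; P(data | r = 5) = (2/7)(2/7)(2/7)(2/7)(2/7) = 0.001904; P(data | r = 6) = (1/7)(1/7)(1/7)(1/7)(1/7) = 5.9499e-05.
Multiplying each by its prior: 1/4 · 0.18593 = 0.046484, 1/4 · 0.060927 = 0.015232, 1/6 · 0.014458 = 0.0024097, 1/12 · 0.001904 = 0.00015866, 1/4 · 5.9499e-05 = 1.4875e-05; summing to 0.064299.
The posterior is then P(r = 2 | data) = 0.72293, P(r = 3 | data) = 0.23689, P(r = 4 | data) = 0.037477, P(r = 5 | data) = 0.0024676, P(r = 6 | data) = 0.00023134.
Averaging over the posterior, P(orange next | data) = (5/7)(0.72293) + (4/7)(0.23689) + (3/7)(0.037477) + (2/7)(0.0024676) + (1/7)(0.00023134) = 0.66855.

0.6685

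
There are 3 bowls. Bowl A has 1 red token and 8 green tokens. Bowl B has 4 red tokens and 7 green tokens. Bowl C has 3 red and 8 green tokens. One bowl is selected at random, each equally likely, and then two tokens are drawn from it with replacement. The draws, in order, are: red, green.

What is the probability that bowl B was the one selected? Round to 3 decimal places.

Compute the likelihood of the observed sequence for each case: P(data | bowl A) = (1/9)(8/9) = 0.098765; P(data | bowl B) = (4/11)(7/11) = 0.2314; P(data | bowl C) = (3/11)(8/11) = 0.19835.
The prior-weighted likelihoods are 1/3 · 0.098765 = 0.032922, 1/3 · 0.2314 = 0.077135, 1/3 · 0.19835 = 0.066116; summing to 0.17617.
Therefore the posterior P(bowl B | data) = (0.077135) / (0.17617) = 0.43784.

0.438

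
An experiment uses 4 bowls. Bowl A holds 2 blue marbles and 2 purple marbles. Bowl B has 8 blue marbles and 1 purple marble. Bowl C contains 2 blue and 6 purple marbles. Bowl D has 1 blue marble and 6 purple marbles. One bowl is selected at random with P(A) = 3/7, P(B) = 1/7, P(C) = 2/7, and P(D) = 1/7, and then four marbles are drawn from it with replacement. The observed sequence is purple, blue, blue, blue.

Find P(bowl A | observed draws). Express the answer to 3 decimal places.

0.643

The likelihood of the observed sequence under each hypothesis: P(data | bowl A) = (2/4)(2/4)(2/4)(2/4) = 0.0625; P(data | bowl B) = (1/9)(8/9)(8/9)(8/9) = 0.078037; P(data | bowl C) = (6/8)(2/8)(2/8)(2/8) = 0.011719; P(data | bowl D) = (6/7)(1/7)(1/7)(1/7) = 0.002499.
Multiplying each by its prior: 3/7 · 0.0625 = 0.026786, 1/7 · 0.078037 = 0.011148, 2/7 · 0.011719 = 0.0033482, 1/7 · 0.002499 = 0.00035699; these sum to 0.041639.
By Bayes' rule, P(bowl A | data) = (0.026786) / (0.041639) = 0.64328.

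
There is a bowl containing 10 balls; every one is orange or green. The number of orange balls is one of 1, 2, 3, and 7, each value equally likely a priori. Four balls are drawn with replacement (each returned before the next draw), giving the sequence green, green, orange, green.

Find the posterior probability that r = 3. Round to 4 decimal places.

0.3463

For each hypothesis, P(data | H) works out to: P(data | r = 1) = (9/10)(9/10)(1/10)(9/10) = 0.0729; P(data | r = 2) = (8/10)(8/10)(2/10)(8/10) = 0.1024; P(data | r = 3) = (7/10)(7/10)(3/10)(7/10) = 0.1029; P(data | r = 7) = (3/10)(3/10)(7/10)(3/10) = 0.0189.
Multiplying each by its prior: 1/4 · 0.0729 = 0.018225, 1/4 · 0.1024 = 0.0256, 1/4 · 0.1029 = 0.025725, 1/4 · 0.0189 = 0.004725; summing to 0.074275.
So P(r = 3 | data) = (0.025725) / (0.074275) = 0.34635.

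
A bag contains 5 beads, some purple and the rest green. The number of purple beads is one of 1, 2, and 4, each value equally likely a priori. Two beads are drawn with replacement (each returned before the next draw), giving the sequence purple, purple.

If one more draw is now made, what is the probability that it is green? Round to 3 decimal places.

0.305

Compute the likelihood of the observed sequence for each case: P(data | r = 1) = (1/5)(1/5) = 1/25; P(data | r = 2) = (2/5)(2/5) = 4/25; P(data | r = 4) = (4/5)(4/5) = 16/25.
The prior-weighted likelihoods are 1/3 · 1/25 = 1/75, 1/3 · 4/25 = 4/75, 1/3 · 16/25 = 16/75; these sum to 7/25.
The posterior is then P(r = 1 | data) = 1/21, P(r = 2 | data) = 4/21, P(r = 4 | data) = 16/21.
So P(green next | data) = Σ P(green next | H) P(H | data) = (4/5)(1/21) + (3/5)(4/21) + (1/5)(16/21) = 32/105.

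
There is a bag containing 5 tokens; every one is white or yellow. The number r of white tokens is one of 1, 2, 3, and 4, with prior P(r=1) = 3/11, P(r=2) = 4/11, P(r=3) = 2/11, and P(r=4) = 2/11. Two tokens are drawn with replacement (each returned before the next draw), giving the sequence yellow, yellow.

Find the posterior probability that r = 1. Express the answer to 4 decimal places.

0.5106

Under each hypothesis, the probability of the observed sequence is: P(data | r = 1) = (4/5)(4/5) = 16/25; P(data | r = 2) = (3/5)(3/5) = 9/25; P(data | r = 3) = (2/5)(2/5) = 4/25; P(data | r = 4) = (1/5)(1/5) = 1/25.
Multiplying each by its prior: 3/11 · 16/25 = 48/275, 4/11 · 9/25 = 36/275, 2/11 · 4/25 = 8/275, 2/11 · 1/25 = 2/275; with total 94/275.
So P(r = 1 | data) = (48/275) / (94/275) = 24/47.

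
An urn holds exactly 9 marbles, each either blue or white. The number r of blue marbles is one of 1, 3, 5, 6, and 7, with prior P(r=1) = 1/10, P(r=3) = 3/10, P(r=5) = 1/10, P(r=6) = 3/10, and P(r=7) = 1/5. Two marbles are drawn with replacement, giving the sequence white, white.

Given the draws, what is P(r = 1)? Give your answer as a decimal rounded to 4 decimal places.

0.2870

Compute the likelihood of the observed sequence for each case: P(data | r = 1) = (8/9)(8/9) = 64/81; P(data | r = 3) = (6/9)(6/9) = 4/9; P(data | r = 5) = (4/9)(4/9) = 16/81; P(data | r = 6) = (3/9)(3/9) = 1/9; P(data | r = 7) = (2/9)(2/9) = 4/81.
Multiplying each by its prior: 1/10 · 64/81 = 32/405, 3/10 · 4/9 = 2/15, 1/10 · 16/81 = 8/405, 3/10 · 1/9 = 1/30, 1/5 · 4/81 = 4/405; these sum to 223/810.
Hence P(r = 1 | data) = (32/405) / (223/810) = 64/223.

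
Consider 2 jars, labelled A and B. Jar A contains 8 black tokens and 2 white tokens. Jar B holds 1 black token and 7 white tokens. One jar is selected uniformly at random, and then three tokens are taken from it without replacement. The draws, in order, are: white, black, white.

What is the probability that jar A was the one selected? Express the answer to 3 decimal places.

Compute the likelihood of the observed sequence for each case: P(data | jar A) = (2/10)(8/9)(1/8) = 1/45; P(data | jar B) = (7/8)(1/7)(6/6) = 1/8.
The prior-weighted likelihoods are 1/2 · 1/45 = 1/90, 1/2 · 1/8 = 1/16; these sum to 53/720.
Therefore the posterior P(jar A | data) = (1/90) / (53/720) = 8/53.

0.151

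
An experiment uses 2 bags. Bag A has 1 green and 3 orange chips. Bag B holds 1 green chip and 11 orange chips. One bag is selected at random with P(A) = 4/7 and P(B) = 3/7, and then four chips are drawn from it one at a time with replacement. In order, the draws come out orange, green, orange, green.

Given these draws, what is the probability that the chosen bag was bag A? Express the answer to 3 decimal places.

0.889

Compute the likelihood of the observed sequence for each case: P(data | bag A) = (3/4)(1/4)(3/4)(1/4) = 0.035156; P(data | bag B) = (11/12)(1/12)(11/12)(1/12) = 0.0058353.
Multiplying each by its prior: 4/7 · 0.035156 = 0.020089, 3/7 · 0.0058353 = 0.0025008; summing to 0.02259.
By Bayes' rule, P(bag A | data) = (0.020089) / (0.02259) = 0.8893.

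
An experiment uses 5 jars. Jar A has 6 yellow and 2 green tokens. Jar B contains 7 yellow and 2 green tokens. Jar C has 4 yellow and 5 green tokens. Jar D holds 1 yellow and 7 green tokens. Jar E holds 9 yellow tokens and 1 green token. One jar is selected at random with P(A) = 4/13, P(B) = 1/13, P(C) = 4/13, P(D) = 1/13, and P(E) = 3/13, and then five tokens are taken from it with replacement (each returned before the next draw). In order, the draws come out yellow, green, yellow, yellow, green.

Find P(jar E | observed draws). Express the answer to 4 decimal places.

0.0840

Under each hypothesis, the probability of the observed sequence is: P(data | jar A) = (6/8)(2/8)(6/8)(6/8)(2/8) = 0.026367; P(data | jar B) = (7/9)(2/9)(7/9)(7/9)(2/9) = 0.023235; P(data | jar C) = (4/9)(5/9)(4/9)(4/9)(5/9) = 0.027096; P(data | jar D) = (1/8)(7/8)(1/8)(1/8)(7/8) = 0.0014954; P(data | jar E) = (9/10)(1/10)(9/10)(9/10)(1/10) = 0.00729.
Weighting by the prior gives 4/13 · 0.026367 = 0.008113, 1/13 · 0.023235 = 0.0017873, 4/13 · 0.027096 = 0.0083373, 1/13 · 0.0014954 = 0.00011503, 3/13 · 0.00729 = 0.0016823; summing to 0.020035.
Therefore the posterior P(jar E | data) = (0.0016823) / (0.020035) = 0.083969.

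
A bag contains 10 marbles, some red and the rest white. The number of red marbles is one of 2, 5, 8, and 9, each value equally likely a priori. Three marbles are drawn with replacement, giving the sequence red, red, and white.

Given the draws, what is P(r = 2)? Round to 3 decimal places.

Compute the likelihood of the observed sequence for each case: P(data | r = 2) = (2/10)(2/10)(8/10) = 0.032; P(data | r = 5) = (5/10)(5/10)(5/10) = 0.125; P(data | r = 8) = (8/10)(8/10)(2/10) = 0.128; P(data | r = 9) = (9/10)(9/10)(1/10) = 0.081.
The prior-weighted likelihoods are 1/4 · 0.032 = 0.008, 1/4 · 0.125 = 0.03125, 1/4 · 0.128 = 0.032, 1/4 · 0.081 = 0.02025; with total 0.0915.
So P(r = 2 | data) = (0.008) / (0.0915) = 0.087432.

0.087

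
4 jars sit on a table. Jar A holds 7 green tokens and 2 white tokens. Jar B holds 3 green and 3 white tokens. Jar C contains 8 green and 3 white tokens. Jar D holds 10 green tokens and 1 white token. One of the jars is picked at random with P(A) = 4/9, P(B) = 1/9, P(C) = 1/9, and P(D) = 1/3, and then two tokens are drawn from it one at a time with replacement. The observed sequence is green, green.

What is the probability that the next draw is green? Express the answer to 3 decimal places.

The likelihood of the observed sequence under each hypothesis: P(data | jar A) = (7/9)(7/9) = 0.60494; P(data | jar B) = (3/6)(3/6) = 0.25; P(data | jar C) = (8/11)(8/11) = 0.52893; P(data | jar D) = (10/11)(10/11) = 0.82645.
The prior-weighted likelihoods are 4/9 · 0.60494 = 0.26886, 1/9 · 0.25 = 0.027778, 1/9 · 0.52893 = 0.05877, 1/3 · 0.82645 = 0.27548; with total 0.63089.
Normalising, the posterior is P(jar A | data) = 0.42616, P(jar B | data) = 0.044029, P(jar C | data) = 0.093153, P(jar D | data) = 0.43666.
So P(green next | data) = Σ P(green next | H) P(H | data) = (7/9)(0.42616) + (1/2)(0.044029) + (8/11)(0.093153) + (10/11)(0.43666) = 0.81818.

0.818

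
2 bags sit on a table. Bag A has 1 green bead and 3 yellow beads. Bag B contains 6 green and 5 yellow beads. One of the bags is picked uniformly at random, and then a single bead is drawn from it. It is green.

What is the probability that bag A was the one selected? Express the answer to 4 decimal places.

Compute the likelihood of this draw for each case: P(data | bag A) = (1/4) = 1/4; P(data | bag B) = (6/11) = 6/11.
Multiplying each by its prior: 1/2 · 1/4 = 1/8, 1/2 · 6/11 = 3/11; with total 35/88.
Hence P(bag A | data) = (1/8) / (35/88) = 11/35.

0.3143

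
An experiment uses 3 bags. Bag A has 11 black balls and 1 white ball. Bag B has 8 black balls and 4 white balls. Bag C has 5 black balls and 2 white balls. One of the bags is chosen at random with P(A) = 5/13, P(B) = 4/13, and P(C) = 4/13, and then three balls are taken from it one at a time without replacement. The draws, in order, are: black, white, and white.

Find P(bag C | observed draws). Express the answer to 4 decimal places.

Compute the likelihood of the observed sequence for each case: P(data | bag A) = (11/12)(1/11)(0/10) = 0; P(data | bag B) = (8/12)(4/11)(3/10) = 0.072727; P(data | bag C) = (5/7)(2/6)(1/5) = 0.047619.
Multiplying each by its prior: 5/13 · 0 = 0, 4/13 · 0.072727 = 0.022378, 4/13 · 0.047619 = 0.014652; these sum to 0.03703.
By Bayes' rule, P(bag C | data) = (0.014652) / (0.03703) = 0.39568.

0.3957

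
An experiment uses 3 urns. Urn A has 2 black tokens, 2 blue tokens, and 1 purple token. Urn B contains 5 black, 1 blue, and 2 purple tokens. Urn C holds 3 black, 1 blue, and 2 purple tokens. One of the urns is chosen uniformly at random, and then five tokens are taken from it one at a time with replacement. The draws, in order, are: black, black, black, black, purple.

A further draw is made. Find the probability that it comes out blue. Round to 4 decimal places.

For each hypothesis, P(data | H) works out to: P(data | urn A) = (2/5)(2/5)(2/5)(2/5)(1/5) = 0.00512; P(data | urn B) = (5/8)(5/8)(5/8)(5/8)(2/8) = 0.038147; P(data | urn C) = (3/6)(3/6)(3/6)(3/6)(2/6) = 0.020833.
Multiplying each by its prior: 1/3 · 0.00512 = 0.0017067, 1/3 · 0.038147 = 0.012716, 1/3 · 0.020833 = 0.0069444; summing to 0.021367.
Normalising, the posterior is P(urn A | data) = 0.079875, P(urn B | data) = 0.59511, P(urn C | data) = 0.32501.
Averaging over the posterior, P(blue next | data) = (2/5)(0.079875) + (1/8)(0.59511) + (1/6)(0.32501) = 0.16051.

0.1605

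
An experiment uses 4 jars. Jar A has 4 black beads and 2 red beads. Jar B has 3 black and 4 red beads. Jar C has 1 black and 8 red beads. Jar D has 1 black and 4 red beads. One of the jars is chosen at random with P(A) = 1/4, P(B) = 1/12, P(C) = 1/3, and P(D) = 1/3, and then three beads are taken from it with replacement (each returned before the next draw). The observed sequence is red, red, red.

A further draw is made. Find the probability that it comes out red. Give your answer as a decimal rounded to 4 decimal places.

Compute the likelihood of the observed sequence for each case: P(data | jar A) = (2/6)(2/6)(2/6) = 0.037037; P(data | jar B) = (4/7)(4/7)(4/7) = 0.18659; P(data | jar C) = (8/9)(8/9)(8/9) = 0.70233; P(data | jar D) = (4/5)(4/5)(4/5) = 0.512.
Weighting by the prior gives 1/4 · 0.037037 = 0.0092593, 1/12 · 0.18659 = 0.015549, 1/3 · 0.70233 = 0.23411, 1/3 · 0.512 = 0.17067; with total 0.42959.
Dividing through by the total gives posterior P(jar A | data) = 0.021554, P(jar B | data) = 0.036196, P(jar C | data) = 0.54497, P(jar D | data) = 0.39728.
Averaging over the posterior, P(red next | data) = (1/3)(0.021554) + (4/7)(0.036196) + (8/9)(0.54497) + (4/5)(0.39728) = 0.83011.

0.8301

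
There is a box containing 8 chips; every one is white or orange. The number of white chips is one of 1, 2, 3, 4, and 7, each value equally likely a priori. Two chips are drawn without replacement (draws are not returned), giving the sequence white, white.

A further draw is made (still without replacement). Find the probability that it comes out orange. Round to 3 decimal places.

The likelihood of the observed sequence under each hypothesis: P(data | r = 1) = (1/8)(0/7) = 0; P(data | r = 2) = (2/8)(1/7) = 1/28; P(data | r = 3) = (3/8)(2/7) = 3/28; P(data | r = 4) = (4/8)(3/7) = 3/14; P(data | r = 7) = (7/8)(6/7) = 3/4.
The prior-weighted likelihoods are 1/5 · 0 = 0, 1/5 · 1/28 = 1/140, 1/5 · 3/28 = 3/140, 1/5 · 3/14 = 3/70, 1/5 · 3/4 = 3/20; with total 31/140.
Dividing through by the total gives posterior P(r = 1 | data) = 0, P(r = 2 | data) = 1/31, P(r = 3 | data) = 3/31, P(r = 4 | data) = 6/31, P(r = 7 | data) = 21/31.
Averaging over the posterior, P(orange next | data) = (1)(1/31) + (5/6)(3/31) + (2/3)(6/31) + (1/6)(21/31) = 11/31.

0.355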